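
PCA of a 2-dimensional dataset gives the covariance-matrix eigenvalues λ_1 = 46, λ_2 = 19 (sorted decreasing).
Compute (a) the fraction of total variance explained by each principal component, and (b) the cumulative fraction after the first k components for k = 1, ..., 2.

Step 1 — total variance = trace(Sigma) = Σ λ_i = 46 + 19 = 65.

Step 2 — fraction explained by component i = λ_i / Σ λ:
  PC1: 46/65 = 0.7077
  PC2: 19/65 = 0.2923

Step 3 — cumulative fraction after k components = (λ_1 + ... + λ_k) / Σ λ:
  k = 1: 46/65 = 0.7077
  k = 2: (46 + 19)/65 = 65/65 = 1

Summary (fraction, with percent):

explained: PC1 0.7077 (70.77%), PC2 0.2923 (29.23%);  cumulative: 0.7077, 1


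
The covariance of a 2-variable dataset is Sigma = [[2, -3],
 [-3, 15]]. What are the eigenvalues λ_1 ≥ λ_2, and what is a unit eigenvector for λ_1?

Step 1 — characteristic polynomial of 2×2 Sigma:
  det(Sigma - λI) = λ² - trace · λ + det = 0.
  trace = 2 + 15 = 17, det = 2·15 - (-3)² = 21.
Step 2 — discriminant:
  Δ = trace² - 4·det = 289 - 84 = 205.
Step 3 — eigenvalues:
  λ = (trace ± √Δ)/2 = (17 ± 14.3178)/2,
  λ_1 = 15.6589,  λ_2 = 1.3411.

Step 4 — unit eigenvector for λ_1: solve (Sigma - λ_1 I)v = 0. First row:
  (2 - 15.6589)·v_x + (-3)·v_y = 0, i.e. (-13.6589)·v_x + (-3)·v_y = 0,
  so v ∝ (b, λ_1 - a) = (-3, 13.6589); multiply by -1 so the first entry is positive: u = (3, -13.6589).
  ||u|| = √((3)² + (-13.6589)²) = √(195.5658) ≈ 13.9845,
  v_1 = u/||u|| ≈ (0.2145, -0.9767) (||v_1|| = 1).

λ_1 = 15.6589,  λ_2 = 1.3411;  v_1 ≈ (0.2145, -0.9767)


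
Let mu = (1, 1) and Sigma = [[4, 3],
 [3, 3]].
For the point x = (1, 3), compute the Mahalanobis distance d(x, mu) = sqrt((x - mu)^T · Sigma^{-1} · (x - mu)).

Step 1 — centre the observation: (x - mu) = (0, 2).

Step 2 — invert Sigma. det(Sigma) = 4·3 - (3)² = 3.
  Sigma^{-1} = (1/det) · [[d, -b], [-b, a]] = [[1, -1],
 [-1, 1.3333]].

Step 3 — form the quadratic (x - mu)^T · Sigma^{-1} · (x - mu):
  Sigma^{-1} · (x - mu) = (-2, 2.6667).
  (x - mu)^T · [Sigma^{-1} · (x - mu)] = (0)·(-2) + (2)·(2.6667) = 5.3333.

Step 4 — take square root: d = √(5.3333) ≈ 2.3094.

d(x, mu) = √(5.3333) ≈ 2.3094


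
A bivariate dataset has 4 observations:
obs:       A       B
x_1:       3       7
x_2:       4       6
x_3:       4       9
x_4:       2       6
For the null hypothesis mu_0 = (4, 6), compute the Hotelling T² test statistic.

Step 1 — sample mean vector:
  mean(A) = (3 + 4 + 4 + 2) / 4 = 13/4 = 3.25
  mean(B) = (7 + 6 + 9 + 6) / 4 = 28/4 = 7
  x̄ = (3.25, 7),  deviation x̄ - mu_0 = (3.25, 7) - (4, 6) = (-0.75, 1).

Step 2 — sample covariance matrix, S[i,j] = (1/(n-1)) · Σ_k (x_{k,i} - mean_i) · (x_{k,j} - mean_j), divisor n-1 = 3:
  S[A,A] = ((-0.25)·(-0.25) + (0.75)·(0.75) + (0.75)·(0.75) + (-1.25)·(-1.25)) / 3 = 2.75/3 = 0.9167
  S[A,B] = ((-0.25)·(0) + (0.75)·(-1) + (0.75)·(2) + (-1.25)·(-1)) / 3 = 2/3 = 0.6667
  S[B,B] = ((0)·(0) + (-1)·(-1) + (2)·(2) + (-1)·(-1)) / 3 = 6/3 = 2
  S = [[0.9167, 0.6667],
 [0.6667, 2]].

Step 3 — invert S. det(S) = 0.9167·2 - (0.6667)² = 1.3889.
  S^{-1} = (1/det) · [[d, -b], [-b, a]] = [[1.44, -0.48],
 [-0.48, 0.66]].

Step 4 — quadratic form (x̄ - mu_0)^T · S^{-1} · (x̄ - mu_0):
  S^{-1} · (x̄ - mu_0) = (-1.56, 1.02),
  (x̄ - mu_0)^T · [...] = (-0.75)·(-1.56) + (1)·(1.02) = 2.19.

Step 5 — scale by n: T² = 4 · 2.19 = 8.76.

T² ≈ 8.76


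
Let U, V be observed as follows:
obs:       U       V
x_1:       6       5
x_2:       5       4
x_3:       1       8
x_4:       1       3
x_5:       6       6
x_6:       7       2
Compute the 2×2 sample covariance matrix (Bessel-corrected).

Step 1 — column means:
  mean(U) = (6 + 5 + 1 + 1 + 6 + 7) / 6 = 26/6 = 4.3333
  mean(V) = (5 + 4 + 8 + 3 + 6 + 2) / 6 = 28/6 = 4.6667

Step 2 — sample covariance S[i,j] = (1/(n-1)) · Σ_k (x_{k,i} - mean_i) · (x_{k,j} - mean_j), with n-1 = 5.
  S[U,U] = ((1.6667)·(1.6667) + (0.6667)·(0.6667) + (-3.3333)·(-3.3333) + (-3.3333)·(-3.3333) + (1.6667)·(1.6667) + (2.6667)·(2.6667)) / 5 = 35.3333/5 = 7.0667
  S[U,V] = ((1.6667)·(0.3333) + (0.6667)·(-0.6667) + (-3.3333)·(3.3333) + (-3.3333)·(-1.6667) + (1.6667)·(1.3333) + (2.6667)·(-2.6667)) / 5 = -10.3333/5 = -2.0667
  S[V,V] = ((0.3333)·(0.3333) + (-0.6667)·(-0.6667) + (3.3333)·(3.3333) + (-1.6667)·(-1.6667) + (1.3333)·(1.3333) + (-2.6667)·(-2.6667)) / 5 = 23.3333/5 = 4.6667

S is symmetric (S[j,i] = S[i,j]). Assembling:

S = [[7.0667, -2.0667],
 [-2.0667, 4.6667]]


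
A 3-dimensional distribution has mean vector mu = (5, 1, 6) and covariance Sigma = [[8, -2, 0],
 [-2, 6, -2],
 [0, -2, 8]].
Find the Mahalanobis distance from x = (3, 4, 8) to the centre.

Step 1 — centre the observation: (x - mu) = (-2, 3, 2).

Step 2 — invert Sigma (cofactor / det for 3×3, or solve directly):
  Sigma^{-1} = [[0.1375, 0.05, 0.0125],
 [0.05, 0.2, 0.05],
 [0.0125, 0.05, 0.1375]].

Step 3 — form the quadratic (x - mu)^T · Sigma^{-1} · (x - mu):
  Sigma^{-1} · (x - mu) = (-0.1, 0.6, 0.4).
  (x - mu)^T · [Sigma^{-1} · (x - mu)] = (-2)·(-0.1) + (3)·(0.6) + (2)·(0.4) = 2.8.

Step 4 — take square root: d = √(2.8) ≈ 1.6733.

d(x, mu) = √(2.8) ≈ 1.6733


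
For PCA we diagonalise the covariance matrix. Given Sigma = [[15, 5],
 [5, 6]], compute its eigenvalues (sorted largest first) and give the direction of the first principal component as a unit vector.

Step 1 — characteristic polynomial of 2×2 Sigma:
  det(Sigma - λI) = λ² - trace · λ + det = 0.
  trace = 15 + 6 = 21, det = 15·6 - (5)² = 65.
Step 2 — discriminant:
  Δ = trace² - 4·det = 441 - 260 = 181.
Step 3 — eigenvalues:
  λ = (trace ± √Δ)/2 = (21 ± 13.4536)/2,
  λ_1 = 17.2268,  λ_2 = 3.7732.

Step 4 — unit eigenvector for λ_1: solve (Sigma - λ_1 I)v = 0. First row:
  (15 - 17.2268)·v_x + (5)·v_y = 0, i.e. (-2.2268)·v_x + (5)·v_y = 0,
  so v ∝ (b, λ_1 - a) = (5, 2.2268) = u.
  ||u|| = √((5)² + (2.2268)²) = √(29.9587) ≈ 5.4735,
  v_1 = u/||u|| ≈ (0.9135, 0.4068) (||v_1|| = 1).

λ_1 = 17.2268,  λ_2 = 3.7732;  v_1 ≈ (0.9135, 0.4068)


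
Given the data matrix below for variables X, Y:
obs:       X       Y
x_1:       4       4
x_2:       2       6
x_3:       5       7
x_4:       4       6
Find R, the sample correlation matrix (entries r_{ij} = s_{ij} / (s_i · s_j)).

Step 1 — column means:
  mean(X) = (4 + 2 + 5 + 4) / 4 = 15/4 = 3.75
  mean(Y) = (4 + 6 + 7 + 6) / 4 = 23/4 = 5.75

Step 2 — sample variances and covariances s[i,j] = (1/(n-1)) · Σ_k (x_{k,i} - mean_i) · (x_{k,j} - mean_j), with n-1 = 3:
  s[X,X] = ((0.25)·(0.25) + (-1.75)·(-1.75) + (1.25)·(1.25) + (0.25)·(0.25)) / 3 = 4.75/3 = 1.5833
  s[X,Y] = ((0.25)·(-1.75) + (-1.75)·(0.25) + (1.25)·(1.25) + (0.25)·(0.25)) / 3 = 0.75/3 = 0.25
  s[Y,Y] = ((-1.75)·(-1.75) + (0.25)·(0.25) + (1.25)·(1.25) + (0.25)·(0.25)) / 3 = 4.75/3 = 1.5833
  Sample standard deviations s_i = √(s[i,i]):
  s(X) = √(1.5833) = 1.2583
  s(Y) = √(1.5833) = 1.2583

Step 3 — r_{ij} = s_{ij} / (s_i · s_j):
  r[X,X] = 1 (diagonal).
  r[X,Y] = 0.25 / (1.2583 · 1.2583) = 0.25 / 1.5833 = 0.1579
  r[Y,Y] = 1 (diagonal).

R is symmetric with unit diagonal. Assembling:

R = [[1, 0.1579],
 [0.1579, 1]]


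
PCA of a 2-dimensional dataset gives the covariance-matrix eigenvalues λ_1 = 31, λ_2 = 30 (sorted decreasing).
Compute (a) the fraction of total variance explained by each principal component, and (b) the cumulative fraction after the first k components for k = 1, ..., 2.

Step 1 — total variance = trace(Sigma) = Σ λ_i = 31 + 30 = 61.

Step 2 — fraction explained by component i = λ_i / Σ λ:
  PC1: 31/61 = 0.5082
  PC2: 30/61 = 0.4918

Step 3 — cumulative fraction after k components = (λ_1 + ... + λ_k) / Σ λ:
  k = 1: 31/61 = 0.5082
  k = 2: (31 + 30)/61 = 61/61 = 1

Summary (fraction, with percent):

explained: PC1 0.5082 (50.82%), PC2 0.4918 (49.18%);  cumulative: 0.5082, 1


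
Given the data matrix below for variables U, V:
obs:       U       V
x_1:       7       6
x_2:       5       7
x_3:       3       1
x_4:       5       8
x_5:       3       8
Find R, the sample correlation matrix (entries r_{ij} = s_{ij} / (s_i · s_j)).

Step 1 — column means:
  mean(U) = (7 + 5 + 3 + 5 + 3) / 5 = 23/5 = 4.6
  mean(V) = (6 + 7 + 1 + 8 + 8) / 5 = 30/5 = 6

Step 2 — sample variances and covariances s[i,j] = (1/(n-1)) · Σ_k (x_{k,i} - mean_i) · (x_{k,j} - mean_j), with n-1 = 4:
  s[U,U] = ((2.4)·(2.4) + (0.4)·(0.4) + (-1.6)·(-1.6) + (0.4)·(0.4) + (-1.6)·(-1.6)) / 4 = 11.2/4 = 2.8
  s[U,V] = ((2.4)·(0) + (0.4)·(1) + (-1.6)·(-5) + (0.4)·(2) + (-1.6)·(2)) / 4 = 6/4 = 1.5
  s[V,V] = ((0)·(0) + (1)·(1) + (-5)·(-5) + (2)·(2) + (2)·(2)) / 4 = 34/4 = 8.5
  Sample standard deviations s_i = √(s[i,i]):
  s(U) = √(2.8) = 1.6733
  s(V) = √(8.5) = 2.9155

Step 3 — r_{ij} = s_{ij} / (s_i · s_j):
  r[U,U] = 1 (diagonal).
  r[U,V] = 1.5 / (1.6733 · 2.9155) = 1.5 / 4.8785 = 0.3075
  r[V,V] = 1 (diagonal).

R is symmetric with unit diagonal. Assembling:

R = [[1, 0.3075],
 [0.3075, 1]]


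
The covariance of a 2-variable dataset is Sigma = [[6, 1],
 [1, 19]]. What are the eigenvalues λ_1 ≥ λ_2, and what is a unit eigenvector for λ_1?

Step 1 — characteristic polynomial of 2×2 Sigma:
  det(Sigma - λI) = λ² - trace · λ + det = 0.
  trace = 6 + 19 = 25, det = 6·19 - (1)² = 113.
Step 2 — discriminant:
  Δ = trace² - 4·det = 625 - 452 = 173.
Step 3 — eigenvalues:
  λ = (trace ± √Δ)/2 = (25 ± 13.1529)/2,
  λ_1 = 19.0765,  λ_2 = 5.9235.

Step 4 — unit eigenvector for λ_1: solve (Sigma - λ_1 I)v = 0. First row:
  (6 - 19.0765)·v_x + (1)·v_y = 0, i.e. (-13.0765)·v_x + (1)·v_y = 0,
  so v ∝ (b, λ_1 - a) = (1, 13.0765) = u.
  ||u|| = √((1)² + (13.0765)²) = √(171.9942) ≈ 13.1147,
  v_1 = u/||u|| ≈ (0.0763, 0.9971) (||v_1|| = 1).

λ_1 = 19.0765,  λ_2 = 5.9235;  v_1 ≈ (0.0763, 0.9971)


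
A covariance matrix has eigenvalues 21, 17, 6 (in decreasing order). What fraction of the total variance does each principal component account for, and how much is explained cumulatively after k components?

Step 1 — total variance = trace(Sigma) = Σ λ_i = 21 + 17 + 6 = 44.

Step 2 — fraction explained by component i = λ_i / Σ λ:
  PC1: 21/44 = 0.4773
  PC2: 17/44 = 0.3864
  PC3: 6/44 = 0.1364

Step 3 — cumulative fraction after k components = (λ_1 + ... + λ_k) / Σ λ:
  k = 1: 21/44 = 0.4773
  k = 2: (21 + 17)/44 = 38/44 = 0.8636
  k = 3: (21 + 17 + 6)/44 = 44/44 = 1

Summary (fraction, with percent):

explained: PC1 0.4773 (47.73%), PC2 0.3864 (38.64%), PC3 0.1364 (13.64%);  cumulative: 0.4773, 0.8636, 1


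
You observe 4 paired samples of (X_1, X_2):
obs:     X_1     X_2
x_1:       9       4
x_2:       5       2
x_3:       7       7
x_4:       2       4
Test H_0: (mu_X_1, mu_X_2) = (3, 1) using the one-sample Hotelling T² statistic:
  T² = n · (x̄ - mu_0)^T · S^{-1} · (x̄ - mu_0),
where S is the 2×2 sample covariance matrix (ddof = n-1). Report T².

Step 1 — sample mean vector:
  mean(X_1) = (9 + 5 + 7 + 2) / 4 = 23/4 = 5.75
  mean(X_2) = (4 + 2 + 7 + 4) / 4 = 17/4 = 4.25
  x̄ = (5.75, 4.25),  deviation x̄ - mu_0 = (5.75, 4.25) - (3, 1) = (2.75, 3.25).

Step 2 — sample covariance matrix, S[i,j] = (1/(n-1)) · Σ_k (x_{k,i} - mean_i) · (x_{k,j} - mean_j), divisor n-1 = 3:
  S[X_1,X_1] = ((3.25)·(3.25) + (-0.75)·(-0.75) + (1.25)·(1.25) + (-3.75)·(-3.75)) / 3 = 26.75/3 = 8.9167
  S[X_1,X_2] = ((3.25)·(-0.25) + (-0.75)·(-2.25) + (1.25)·(2.75) + (-3.75)·(-0.25)) / 3 = 5.25/3 = 1.75
  S[X_2,X_2] = ((-0.25)·(-0.25) + (-2.25)·(-2.25) + (2.75)·(2.75) + (-0.25)·(-0.25)) / 3 = 12.75/3 = 4.25
  S = [[8.9167, 1.75],
 [1.75, 4.25]].

Step 3 — invert S. det(S) = 8.9167·4.25 - (1.75)² = 34.8333.
  S^{-1} = (1/det) · [[d, -b], [-b, a]] = [[0.122, -0.0502],
 [-0.0502, 0.256]].

Step 4 — quadratic form (x̄ - mu_0)^T · S^{-1} · (x̄ - mu_0):
  S^{-1} · (x̄ - mu_0) = (0.1722, 0.6938),
  (x̄ - mu_0)^T · [...] = (2.75)·(0.1722) + (3.25)·(0.6938) = 2.7285.

Step 5 — scale by n: T² = 4 · 2.7285 = 10.9139.

T² ≈ 10.9139


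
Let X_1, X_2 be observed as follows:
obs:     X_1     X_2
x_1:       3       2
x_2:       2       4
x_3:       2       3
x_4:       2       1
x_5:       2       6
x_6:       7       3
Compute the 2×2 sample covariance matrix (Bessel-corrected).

Step 1 — column means:
  mean(X_1) = (3 + 2 + 2 + 2 + 2 + 7) / 6 = 18/6 = 3
  mean(X_2) = (2 + 4 + 3 + 1 + 6 + 3) / 6 = 19/6 = 3.1667

Step 2 — sample covariance S[i,j] = (1/(n-1)) · Σ_k (x_{k,i} - mean_i) · (x_{k,j} - mean_j), with n-1 = 5.
  S[X_1,X_1] = ((0)·(0) + (-1)·(-1) + (-1)·(-1) + (-1)·(-1) + (-1)·(-1) + (4)·(4)) / 5 = 20/5 = 4
  S[X_1,X_2] = ((0)·(-1.1667) + (-1)·(0.8333) + (-1)·(-0.1667) + (-1)·(-2.1667) + (-1)·(2.8333) + (4)·(-0.1667)) / 5 = -2/5 = -0.4
  S[X_2,X_2] = ((-1.1667)·(-1.1667) + (0.8333)·(0.8333) + (-0.1667)·(-0.1667) + (-2.1667)·(-2.1667) + (2.8333)·(2.8333) + (-0.1667)·(-0.1667)) / 5 = 14.8333/5 = 2.9667

S is symmetric (S[j,i] = S[i,j]). Assembling:

S = [[4, -0.4],
 [-0.4, 2.9667]]


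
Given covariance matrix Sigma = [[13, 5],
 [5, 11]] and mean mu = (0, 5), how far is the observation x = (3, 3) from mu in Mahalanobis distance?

Step 1 — centre the observation: (x - mu) = (3, -2).

Step 2 — invert Sigma. det(Sigma) = 13·11 - (5)² = 118.
  Sigma^{-1} = (1/det) · [[d, -b], [-b, a]] = [[0.0932, -0.0424],
 [-0.0424, 0.1102]].

Step 3 — form the quadratic (x - mu)^T · Sigma^{-1} · (x - mu):
  Sigma^{-1} · (x - mu) = (0.3644, -0.3475).
  (x - mu)^T · [Sigma^{-1} · (x - mu)] = (3)·(0.3644) + (-2)·(-0.3475) = 1.7881.

Step 4 — take square root: d = √(1.7881) ≈ 1.3372.

d(x, mu) = √(1.7881) ≈ 1.3372


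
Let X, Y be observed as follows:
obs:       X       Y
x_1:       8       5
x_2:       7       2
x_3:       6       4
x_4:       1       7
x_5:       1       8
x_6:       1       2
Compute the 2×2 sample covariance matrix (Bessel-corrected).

Step 1 — column means:
  mean(X) = (8 + 7 + 6 + 1 + 1 + 1) / 6 = 24/6 = 4
  mean(Y) = (5 + 2 + 4 + 7 + 8 + 2) / 6 = 28/6 = 4.6667

Step 2 — sample covariance S[i,j] = (1/(n-1)) · Σ_k (x_{k,i} - mean_i) · (x_{k,j} - mean_j), with n-1 = 5.
  S[X,X] = ((4)·(4) + (3)·(3) + (2)·(2) + (-3)·(-3) + (-3)·(-3) + (-3)·(-3)) / 5 = 56/5 = 11.2
  S[X,Y] = ((4)·(0.3333) + (3)·(-2.6667) + (2)·(-0.6667) + (-3)·(2.3333) + (-3)·(3.3333) + (-3)·(-2.6667)) / 5 = -17/5 = -3.4
  S[Y,Y] = ((0.3333)·(0.3333) + (-2.6667)·(-2.6667) + (-0.6667)·(-0.6667) + (2.3333)·(2.3333) + (3.3333)·(3.3333) + (-2.6667)·(-2.6667)) / 5 = 31.3333/5 = 6.2667

S is symmetric (S[j,i] = S[i,j]). Assembling:

S = [[11.2, -3.4],
 [-3.4, 6.2667]]


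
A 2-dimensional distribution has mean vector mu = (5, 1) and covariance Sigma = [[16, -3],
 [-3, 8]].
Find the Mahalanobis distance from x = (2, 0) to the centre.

Step 1 — centre the observation: (x - mu) = (-3, -1).

Step 2 — invert Sigma. det(Sigma) = 16·8 - (-3)² = 119.
  Sigma^{-1} = (1/det) · [[d, -b], [-b, a]] = [[0.0672, 0.0252],
 [0.0252, 0.1345]].

Step 3 — form the quadratic (x - mu)^T · Sigma^{-1} · (x - mu):
  Sigma^{-1} · (x - mu) = (-0.2269, -0.2101).
  (x - mu)^T · [Sigma^{-1} · (x - mu)] = (-3)·(-0.2269) + (-1)·(-0.2101) = 0.8908.

Step 4 — take square root: d = √(0.8908) ≈ 0.9438.

d(x, mu) = √(0.8908) ≈ 0.9438


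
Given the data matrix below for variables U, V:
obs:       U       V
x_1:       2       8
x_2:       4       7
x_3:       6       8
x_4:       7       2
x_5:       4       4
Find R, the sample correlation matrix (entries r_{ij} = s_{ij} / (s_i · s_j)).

Step 1 — column means:
  mean(U) = (2 + 4 + 6 + 7 + 4) / 5 = 23/5 = 4.6
  mean(V) = (8 + 7 + 8 + 2 + 4) / 5 = 29/5 = 5.8

Step 2 — sample variances and covariances s[i,j] = (1/(n-1)) · Σ_k (x_{k,i} - mean_i) · (x_{k,j} - mean_j), with n-1 = 4:
  s[U,U] = ((-2.6)·(-2.6) + (-0.6)·(-0.6) + (1.4)·(1.4) + (2.4)·(2.4) + (-0.6)·(-0.6)) / 4 = 15.2/4 = 3.8
  s[U,V] = ((-2.6)·(2.2) + (-0.6)·(1.2) + (1.4)·(2.2) + (2.4)·(-3.8) + (-0.6)·(-1.8)) / 4 = -11.4/4 = -2.85
  s[V,V] = ((2.2)·(2.2) + (1.2)·(1.2) + (2.2)·(2.2) + (-3.8)·(-3.8) + (-1.8)·(-1.8)) / 4 = 28.8/4 = 7.2
  Sample standard deviations s_i = √(s[i,i]):
  s(U) = √(3.8) = 1.9494
  s(V) = √(7.2) = 2.6833

Step 3 — r_{ij} = s_{ij} / (s_i · s_j):
  r[U,U] = 1 (diagonal).
  r[U,V] = -2.85 / (1.9494 · 2.6833) = -2.85 / 5.2307 = -0.5449
  r[V,V] = 1 (diagonal).

R is symmetric with unit diagonal. Assembling:

R = [[1, -0.5449],
 [-0.5449, 1]]


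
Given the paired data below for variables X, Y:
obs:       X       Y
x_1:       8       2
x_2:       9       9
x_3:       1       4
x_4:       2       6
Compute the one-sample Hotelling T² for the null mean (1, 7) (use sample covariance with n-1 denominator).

Step 1 — sample mean vector:
  mean(X) = (8 + 9 + 1 + 2) / 4 = 20/4 = 5
  mean(Y) = (2 + 9 + 4 + 6) / 4 = 21/4 = 5.25
  x̄ = (5, 5.25),  deviation x̄ - mu_0 = (5, 5.25) - (1, 7) = (4, -1.75).

Step 2 — sample covariance matrix, S[i,j] = (1/(n-1)) · Σ_k (x_{k,i} - mean_i) · (x_{k,j} - mean_j), divisor n-1 = 3:
  S[X,X] = ((3)·(3) + (4)·(4) + (-4)·(-4) + (-3)·(-3)) / 3 = 50/3 = 16.6667
  S[X,Y] = ((3)·(-3.25) + (4)·(3.75) + (-4)·(-1.25) + (-3)·(0.75)) / 3 = 8/3 = 2.6667
  S[Y,Y] = ((-3.25)·(-3.25) + (3.75)·(3.75) + (-1.25)·(-1.25) + (0.75)·(0.75)) / 3 = 26.75/3 = 8.9167
  S = [[16.6667, 2.6667],
 [2.6667, 8.9167]].

Step 3 — invert S. det(S) = 16.6667·8.9167 - (2.6667)² = 141.5.
  S^{-1} = (1/det) · [[d, -b], [-b, a]] = [[0.063, -0.0188],
 [-0.0188, 0.1178]].

Step 4 — quadratic form (x̄ - mu_0)^T · S^{-1} · (x̄ - mu_0):
  S^{-1} · (x̄ - mu_0) = (0.285, -0.2815),
  (x̄ - mu_0)^T · [...] = (4)·(0.285) + (-1.75)·(-0.2815) = 1.6328.

Step 5 — scale by n: T² = 4 · 1.6328 = 6.5312.

T² ≈ 6.5312


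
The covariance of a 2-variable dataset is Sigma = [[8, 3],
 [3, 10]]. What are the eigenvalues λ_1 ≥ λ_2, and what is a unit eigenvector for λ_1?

Step 1 — characteristic polynomial of 2×2 Sigma:
  det(Sigma - λI) = λ² - trace · λ + det = 0.
  trace = 8 + 10 = 18, det = 8·10 - (3)² = 71.
Step 2 — discriminant:
  Δ = trace² - 4·det = 324 - 284 = 40.
Step 3 — eigenvalues:
  λ = (trace ± √Δ)/2 = (18 ± 6.3246)/2,
  λ_1 = 12.1623,  λ_2 = 5.8377.

Step 4 — unit eigenvector for λ_1: solve (Sigma - λ_1 I)v = 0. First row:
  (8 - 12.1623)·v_x + (3)·v_y = 0, i.e. (-4.1623)·v_x + (3)·v_y = 0,
  so v ∝ (b, λ_1 - a) = (3, 4.1623) = u.
  ||u|| = √((3)² + (4.1623)²) = √(26.3246) ≈ 5.1307,
  v_1 = u/||u|| ≈ (0.5847, 0.8112) (||v_1|| = 1).

λ_1 = 12.1623,  λ_2 = 5.8377;  v_1 ≈ (0.5847, 0.8112)


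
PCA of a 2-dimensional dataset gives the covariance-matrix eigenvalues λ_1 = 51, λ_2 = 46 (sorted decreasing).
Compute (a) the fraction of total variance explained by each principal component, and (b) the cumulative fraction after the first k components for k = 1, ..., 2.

Step 1 — total variance = trace(Sigma) = Σ λ_i = 51 + 46 = 97.

Step 2 — fraction explained by component i = λ_i / Σ λ:
  PC1: 51/97 = 0.5258
  PC2: 46/97 = 0.4742

Step 3 — cumulative fraction after k components = (λ_1 + ... + λ_k) / Σ λ:
  k = 1: 51/97 = 0.5258
  k = 2: (51 + 46)/97 = 97/97 = 1

Summary (fraction, with percent):

explained: PC1 0.5258 (52.58%), PC2 0.4742 (47.42%);  cumulative: 0.5258, 1


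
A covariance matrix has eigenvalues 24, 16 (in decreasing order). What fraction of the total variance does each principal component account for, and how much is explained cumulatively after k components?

Step 1 — total variance = trace(Sigma) = Σ λ_i = 24 + 16 = 40.

Step 2 — fraction explained by component i = λ_i / Σ λ:
  PC1: 24/40 = 0.6
  PC2: 16/40 = 0.4

Step 3 — cumulative fraction after k components = (λ_1 + ... + λ_k) / Σ λ:
  k = 1: 24/40 = 0.6
  k = 2: (24 + 16)/40 = 40/40 = 1

Summary (fraction, with percent):

explained: PC1 0.6 (60%), PC2 0.4 (40%);  cumulative: 0.6, 1


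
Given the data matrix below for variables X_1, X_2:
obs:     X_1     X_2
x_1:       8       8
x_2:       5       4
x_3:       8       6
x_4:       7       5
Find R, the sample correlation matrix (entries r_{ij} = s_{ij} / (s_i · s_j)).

Step 1 — column means:
  mean(X_1) = (8 + 5 + 8 + 7) / 4 = 28/4 = 7
  mean(X_2) = (8 + 4 + 6 + 5) / 4 = 23/4 = 5.75

Step 2 — sample variances and covariances s[i,j] = (1/(n-1)) · Σ_k (x_{k,i} - mean_i) · (x_{k,j} - mean_j), with n-1 = 3:
  s[X_1,X_1] = ((1)·(1) + (-2)·(-2) + (1)·(1) + (0)·(0)) / 3 = 6/3 = 2
  s[X_1,X_2] = ((1)·(2.25) + (-2)·(-1.75) + (1)·(0.25) + (0)·(-0.75)) / 3 = 6/3 = 2
  s[X_2,X_2] = ((2.25)·(2.25) + (-1.75)·(-1.75) + (0.25)·(0.25) + (-0.75)·(-0.75)) / 3 = 8.75/3 = 2.9167
  Sample standard deviations s_i = √(s[i,i]):
  s(X_1) = √(2) = 1.4142
  s(X_2) = √(2.9167) = 1.7078

Step 3 — r_{ij} = s_{ij} / (s_i · s_j):
  r[X_1,X_1] = 1 (diagonal).
  r[X_1,X_2] = 2 / (1.4142 · 1.7078) = 2 / 2.4152 = 0.8281
  r[X_2,X_2] = 1 (diagonal).

R is symmetric with unit diagonal. Assembling:

R = [[1, 0.8281],
 [0.8281, 1]]


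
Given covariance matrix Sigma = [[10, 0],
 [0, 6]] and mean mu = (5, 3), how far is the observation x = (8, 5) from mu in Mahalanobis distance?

Step 1 — centre the observation: (x - mu) = (3, 2).

Step 2 — invert Sigma. det(Sigma) = 10·6 - (0)² = 60.
  Sigma^{-1} = (1/det) · [[d, -b], [-b, a]] = [[0.1, 0],
 [0, 0.1667]].

Step 3 — form the quadratic (x - mu)^T · Sigma^{-1} · (x - mu):
  Sigma^{-1} · (x - mu) = (0.3, 0.3333).
  (x - mu)^T · [Sigma^{-1} · (x - mu)] = (3)·(0.3) + (2)·(0.3333) = 1.5667.

Step 4 — take square root: d = √(1.5667) ≈ 1.2517.

d(x, mu) = √(1.5667) ≈ 1.2517


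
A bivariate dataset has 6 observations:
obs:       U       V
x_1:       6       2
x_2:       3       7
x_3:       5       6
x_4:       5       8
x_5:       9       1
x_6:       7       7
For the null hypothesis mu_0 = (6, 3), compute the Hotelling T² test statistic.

Step 1 — sample mean vector:
  mean(U) = (6 + 3 + 5 + 5 + 9 + 7) / 6 = 35/6 = 5.8333
  mean(V) = (2 + 7 + 6 + 8 + 1 + 7) / 6 = 31/6 = 5.1667
  x̄ = (5.8333, 5.1667),  deviation x̄ - mu_0 = (5.8333, 5.1667) - (6, 3) = (-0.1667, 2.1667).

Step 2 — sample covariance matrix, S[i,j] = (1/(n-1)) · Σ_k (x_{k,i} - mean_i) · (x_{k,j} - mean_j), divisor n-1 = 5:
  S[U,U] = ((0.1667)·(0.1667) + (-2.8333)·(-2.8333) + (-0.8333)·(-0.8333) + (-0.8333)·(-0.8333) + (3.1667)·(3.1667) + (1.1667)·(1.1667)) / 5 = 20.8333/5 = 4.1667
  S[U,V] = ((0.1667)·(-3.1667) + (-2.8333)·(1.8333) + (-0.8333)·(0.8333) + (-0.8333)·(2.8333) + (3.1667)·(-4.1667) + (1.1667)·(1.8333)) / 5 = -19.8333/5 = -3.9667
  S[V,V] = ((-3.1667)·(-3.1667) + (1.8333)·(1.8333) + (0.8333)·(0.8333) + (2.8333)·(2.8333) + (-4.1667)·(-4.1667) + (1.8333)·(1.8333)) / 5 = 42.8333/5 = 8.5667
  S = [[4.1667, -3.9667],
 [-3.9667, 8.5667]].

Step 3 — invert S. det(S) = 4.1667·8.5667 - (-3.9667)² = 19.96.
  S^{-1} = (1/det) · [[d, -b], [-b, a]] = [[0.4292, 0.1987],
 [0.1987, 0.2088]].

Step 4 — quadratic form (x̄ - mu_0)^T · S^{-1} · (x̄ - mu_0):
  S^{-1} · (x̄ - mu_0) = (0.3591, 0.4192),
  (x̄ - mu_0)^T · [...] = (-0.1667)·(0.3591) + (2.1667)·(0.4192) = 0.8484.

Step 5 — scale by n: T² = 6 · 0.8484 = 5.0902.

T² ≈ 5.0902


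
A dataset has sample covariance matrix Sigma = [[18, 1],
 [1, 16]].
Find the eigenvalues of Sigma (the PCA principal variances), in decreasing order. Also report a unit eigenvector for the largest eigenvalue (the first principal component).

Step 1 — characteristic polynomial of 2×2 Sigma:
  det(Sigma - λI) = λ² - trace · λ + det = 0.
  trace = 18 + 16 = 34, det = 18·16 - (1)² = 287.
Step 2 — discriminant:
  Δ = trace² - 4·det = 1156 - 1148 = 8.
Step 3 — eigenvalues:
  λ = (trace ± √Δ)/2 = (34 ± 2.8284)/2,
  λ_1 = 18.4142,  λ_2 = 15.5858.

Step 4 — unit eigenvector for λ_1: solve (Sigma - λ_1 I)v = 0. First row:
  (18 - 18.4142)·v_x + (1)·v_y = 0, i.e. (-0.4142)·v_x + (1)·v_y = 0,
  so v ∝ (b, λ_1 - a) = (1, 0.4142) = u.
  ||u|| = √((1)² + (0.4142)²) = √(1.1716) ≈ 1.0824,
  v_1 = u/||u|| ≈ (0.9239, 0.3827) (||v_1|| = 1).

λ_1 = 18.4142,  λ_2 = 15.5858;  v_1 ≈ (0.9239, 0.3827)


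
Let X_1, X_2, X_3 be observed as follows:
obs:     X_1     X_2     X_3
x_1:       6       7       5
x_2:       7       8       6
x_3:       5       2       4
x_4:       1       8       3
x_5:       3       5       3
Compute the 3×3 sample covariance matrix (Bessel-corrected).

Step 1 — column means:
  mean(X_1) = (6 + 7 + 5 + 1 + 3) / 5 = 22/5 = 4.4
  mean(X_2) = (7 + 8 + 2 + 8 + 5) / 5 = 30/5 = 6
  mean(X_3) = (5 + 6 + 4 + 3 + 3) / 5 = 21/5 = 4.2

Step 2 — sample covariance S[i,j] = (1/(n-1)) · Σ_k (x_{k,i} - mean_i) · (x_{k,j} - mean_j), with n-1 = 4.
  S[X_1,X_1] = ((1.6)·(1.6) + (2.6)·(2.6) + (0.6)·(0.6) + (-3.4)·(-3.4) + (-1.4)·(-1.4)) / 4 = 23.2/4 = 5.8
  S[X_1,X_2] = ((1.6)·(1) + (2.6)·(2) + (0.6)·(-4) + (-3.4)·(2) + (-1.4)·(-1)) / 4 = -1/4 = -0.25
  S[X_1,X_3] = ((1.6)·(0.8) + (2.6)·(1.8) + (0.6)·(-0.2) + (-3.4)·(-1.2) + (-1.4)·(-1.2)) / 4 = 11.6/4 = 2.9
  S[X_2,X_2] = ((1)·(1) + (2)·(2) + (-4)·(-4) + (2)·(2) + (-1)·(-1)) / 4 = 26/4 = 6.5
  S[X_2,X_3] = ((1)·(0.8) + (2)·(1.8) + (-4)·(-0.2) + (2)·(-1.2) + (-1)·(-1.2)) / 4 = 4/4 = 1
  S[X_3,X_3] = ((0.8)·(0.8) + (1.8)·(1.8) + (-0.2)·(-0.2) + (-1.2)·(-1.2) + (-1.2)·(-1.2)) / 4 = 6.8/4 = 1.7

S is symmetric (S[j,i] = S[i,j]). Assembling:

S = [[5.8, -0.25, 2.9],
 [-0.25, 6.5, 1],
 [2.9, 1, 1.7]]


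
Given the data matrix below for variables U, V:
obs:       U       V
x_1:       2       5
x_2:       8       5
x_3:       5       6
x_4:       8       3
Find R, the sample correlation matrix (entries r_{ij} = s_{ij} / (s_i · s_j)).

Step 1 — column means:
  mean(U) = (2 + 8 + 5 + 8) / 4 = 23/4 = 5.75
  mean(V) = (5 + 5 + 6 + 3) / 4 = 19/4 = 4.75

Step 2 — sample variances and covariances s[i,j] = (1/(n-1)) · Σ_k (x_{k,i} - mean_i) · (x_{k,j} - mean_j), with n-1 = 3:
  s[U,U] = ((-3.75)·(-3.75) + (2.25)·(2.25) + (-0.75)·(-0.75) + (2.25)·(2.25)) / 3 = 24.75/3 = 8.25
  s[U,V] = ((-3.75)·(0.25) + (2.25)·(0.25) + (-0.75)·(1.25) + (2.25)·(-1.75)) / 3 = -5.25/3 = -1.75
  s[V,V] = ((0.25)·(0.25) + (0.25)·(0.25) + (1.25)·(1.25) + (-1.75)·(-1.75)) / 3 = 4.75/3 = 1.5833
  Sample standard deviations s_i = √(s[i,i]):
  s(U) = √(8.25) = 2.8723
  s(V) = √(1.5833) = 1.2583

Step 3 — r_{ij} = s_{ij} / (s_i · s_j):
  r[U,U] = 1 (diagonal).
  r[U,V] = -1.75 / (2.8723 · 1.2583) = -1.75 / 3.6142 = -0.4842
  r[V,V] = 1 (diagonal).

R is symmetric with unit diagonal. Assembling:

R = [[1, -0.4842],
 [-0.4842, 1]]


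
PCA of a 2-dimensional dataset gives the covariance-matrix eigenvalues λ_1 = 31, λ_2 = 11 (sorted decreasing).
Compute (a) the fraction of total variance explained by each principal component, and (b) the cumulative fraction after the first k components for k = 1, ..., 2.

Step 1 — total variance = trace(Sigma) = Σ λ_i = 31 + 11 = 42.

Step 2 — fraction explained by component i = λ_i / Σ λ:
  PC1: 31/42 = 0.7381
  PC2: 11/42 = 0.2619

Step 3 — cumulative fraction after k components = (λ_1 + ... + λ_k) / Σ λ:
  k = 1: 31/42 = 0.7381
  k = 2: (31 + 11)/42 = 42/42 = 1

Summary (fraction, with percent):

explained: PC1 0.7381 (73.81%), PC2 0.2619 (26.19%);  cumulative: 0.7381, 1


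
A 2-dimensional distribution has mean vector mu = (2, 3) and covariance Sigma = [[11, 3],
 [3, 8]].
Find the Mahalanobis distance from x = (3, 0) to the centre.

Step 1 — centre the observation: (x - mu) = (1, -3).

Step 2 — invert Sigma. det(Sigma) = 11·8 - (3)² = 79.
  Sigma^{-1} = (1/det) · [[d, -b], [-b, a]] = [[0.1013, -0.038],
 [-0.038, 0.1392]].

Step 3 — form the quadratic (x - mu)^T · Sigma^{-1} · (x - mu):
  Sigma^{-1} · (x - mu) = (0.2152, -0.4557).
  (x - mu)^T · [Sigma^{-1} · (x - mu)] = (1)·(0.2152) + (-3)·(-0.4557) = 1.5823.

Step 4 — take square root: d = √(1.5823) ≈ 1.2579.

d(x, mu) = √(1.5823) ≈ 1.2579


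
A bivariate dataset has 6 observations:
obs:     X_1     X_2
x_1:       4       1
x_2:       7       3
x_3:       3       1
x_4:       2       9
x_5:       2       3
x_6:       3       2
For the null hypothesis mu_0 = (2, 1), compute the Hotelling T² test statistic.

Step 1 — sample mean vector:
  mean(X_1) = (4 + 7 + 3 + 2 + 2 + 3) / 6 = 21/6 = 3.5
  mean(X_2) = (1 + 3 + 1 + 9 + 3 + 2) / 6 = 19/6 = 3.1667
  x̄ = (3.5, 3.1667),  deviation x̄ - mu_0 = (3.5, 3.1667) - (2, 1) = (1.5, 2.1667).

Step 2 — sample covariance matrix, S[i,j] = (1/(n-1)) · Σ_k (x_{k,i} - mean_i) · (x_{k,j} - mean_j), divisor n-1 = 5:
  S[X_1,X_1] = ((0.5)·(0.5) + (3.5)·(3.5) + (-0.5)·(-0.5) + (-1.5)·(-1.5) + (-1.5)·(-1.5) + (-0.5)·(-0.5)) / 5 = 17.5/5 = 3.5
  S[X_1,X_2] = ((0.5)·(-2.1667) + (3.5)·(-0.1667) + (-0.5)·(-2.1667) + (-1.5)·(5.8333) + (-1.5)·(-0.1667) + (-0.5)·(-1.1667)) / 5 = -8.5/5 = -1.7
  S[X_2,X_2] = ((-2.1667)·(-2.1667) + (-0.1667)·(-0.1667) + (-2.1667)·(-2.1667) + (5.8333)·(5.8333) + (-0.1667)·(-0.1667) + (-1.1667)·(-1.1667)) / 5 = 44.8333/5 = 8.9667
  S = [[3.5, -1.7],
 [-1.7, 8.9667]].

Step 3 — invert S. det(S) = 3.5·8.9667 - (-1.7)² = 28.4933.
  S^{-1} = (1/det) · [[d, -b], [-b, a]] = [[0.3147, 0.0597],
 [0.0597, 0.1228]].

Step 4 — quadratic form (x̄ - mu_0)^T · S^{-1} · (x̄ - mu_0):
  S^{-1} · (x̄ - mu_0) = (0.6013, 0.3556),
  (x̄ - mu_0)^T · [...] = (1.5)·(0.6013) + (2.1667)·(0.3556) = 1.6725.

Step 5 — scale by n: T² = 6 · 1.6725 = 10.0351.

T² ≈ 10.0351


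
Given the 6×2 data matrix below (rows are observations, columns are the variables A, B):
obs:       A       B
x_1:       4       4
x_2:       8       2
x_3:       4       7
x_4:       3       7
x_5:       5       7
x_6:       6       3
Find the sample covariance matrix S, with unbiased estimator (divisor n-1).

Step 1 — column means:
  mean(A) = (4 + 8 + 4 + 3 + 5 + 6) / 6 = 30/6 = 5
  mean(B) = (4 + 2 + 7 + 7 + 7 + 3) / 6 = 30/6 = 5

Step 2 — sample covariance S[i,j] = (1/(n-1)) · Σ_k (x_{k,i} - mean_i) · (x_{k,j} - mean_j), with n-1 = 5.
  S[A,A] = ((-1)·(-1) + (3)·(3) + (-1)·(-1) + (-2)·(-2) + (0)·(0) + (1)·(1)) / 5 = 16/5 = 3.2
  S[A,B] = ((-1)·(-1) + (3)·(-3) + (-1)·(2) + (-2)·(2) + (0)·(2) + (1)·(-2)) / 5 = -16/5 = -3.2
  S[B,B] = ((-1)·(-1) + (-3)·(-3) + (2)·(2) + (2)·(2) + (2)·(2) + (-2)·(-2)) / 5 = 26/5 = 5.2

S is symmetric (S[j,i] = S[i,j]). Assembling:

S = [[3.2, -3.2],
 [-3.2, 5.2]]


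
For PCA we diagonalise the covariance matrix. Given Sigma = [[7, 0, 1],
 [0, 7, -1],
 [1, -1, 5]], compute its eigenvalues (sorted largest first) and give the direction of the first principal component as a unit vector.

Step 1 — characteristic polynomial p(λ) = det(λI - Sigma) = λ³ - tr·λ² + c_1·λ - det, where tr = trace, c_1 = sum of the principal 2×2 minors, det = det(Sigma):
  tr = 7 + 7 + 5 = 19,
  c_1 = (7·7 - (0)²) + (7·5 - (1)²) + (7·5 - (-1)²) = 49 + 34 + 34 = 117,
  det = 7·(7·5 - (-1)²) - (0)·((0)·5 - (-1)·(1)) + (1)·((0)·(-1) - 7·(1)) = 7·(34) - (0)·(1) + (1)·(-7) = 231.
  So p(λ) = λ³ - 19λ² + 117λ - 231.
Step 2 — look for an integer root (rational root theorem: any rational root is an integer divisor of 231). Testing λ = 7:
  p(7) = 343 - 931 + 819 - 231 = 0  ✓
  Dividing out (λ - 7): p(λ) = (λ - 7)(λ² - 12λ + 33).
Step 3 — remaining eigenvalues from the quadratic λ² - 12λ + 33 = 0:
  Δ = 12² - 4·33 = 144 - 132 = 12,  λ = (12 ± √12)/2 = (12 ± 3.4641)/2 ≈ 7.7321 or 4.2679.
  Sorted: λ_1 = 7.7321,  λ_2 = 7,  λ_3 = 4.2679  (check: sum = 19 = tr ✓).

Step 4 — unit eigenvector for λ_1 ≈ 7.7321: v spans the null space of (Sigma - λ_1 I), whose rows are
  r_1 = (-0.7321, 0, 1),  r_2 = (0, -0.7321, -1),  r_3 = (1, -1, -2.7321).
  v is orthogonal to every row, so take v ∝ r_1 × r_2 = ((0)·(-1) - (1)·(-0.7321), (1)·(0) - (-0.7321)·(-1), (-0.7321)·(-0.7321) - (0)·(0)) ≈ (0.7321, -0.7321, 0.5359).
  Let u = (0.7321, -0.7321, 0.5359).
  ||u|| = √((0.7321)² + (-0.7321)² + (0.5359)²) = √(1.359) ≈ 1.1658,  v_1 = u/||u|| ≈ (0.628, -0.628, 0.4597) (||v_1|| = 1).

λ_1 = 7.7321,  λ_2 = 7,  λ_3 = 4.2679;  v_1 ≈ (0.628, -0.628, 0.4597)


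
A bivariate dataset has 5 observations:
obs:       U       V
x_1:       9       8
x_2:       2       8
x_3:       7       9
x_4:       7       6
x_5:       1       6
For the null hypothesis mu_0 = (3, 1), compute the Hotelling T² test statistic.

Step 1 — sample mean vector:
  mean(U) = (9 + 2 + 7 + 7 + 1) / 5 = 26/5 = 5.2
  mean(V) = (8 + 8 + 9 + 6 + 6) / 5 = 37/5 = 7.4
  x̄ = (5.2, 7.4),  deviation x̄ - mu_0 = (5.2, 7.4) - (3, 1) = (2.2, 6.4).

Step 2 — sample covariance matrix, S[i,j] = (1/(n-1)) · Σ_k (x_{k,i} - mean_i) · (x_{k,j} - mean_j), divisor n-1 = 4:
  S[U,U] = ((3.8)·(3.8) + (-3.2)·(-3.2) + (1.8)·(1.8) + (1.8)·(1.8) + (-4.2)·(-4.2)) / 4 = 48.8/4 = 12.2
  S[U,V] = ((3.8)·(0.6) + (-3.2)·(0.6) + (1.8)·(1.6) + (1.8)·(-1.4) + (-4.2)·(-1.4)) / 4 = 6.6/4 = 1.65
  S[V,V] = ((0.6)·(0.6) + (0.6)·(0.6) + (1.6)·(1.6) + (-1.4)·(-1.4) + (-1.4)·(-1.4)) / 4 = 7.2/4 = 1.8
  S = [[12.2, 1.65],
 [1.65, 1.8]].

Step 3 — invert S. det(S) = 12.2·1.8 - (1.65)² = 19.2375.
  S^{-1} = (1/det) · [[d, -b], [-b, a]] = [[0.0936, -0.0858],
 [-0.0858, 0.6342]].

Step 4 — quadratic form (x̄ - mu_0)^T · S^{-1} · (x̄ - mu_0):
  S^{-1} · (x̄ - mu_0) = (-0.3431, 3.87),
  (x̄ - mu_0)^T · [...] = (2.2)·(-0.3431) + (6.4)·(3.87) = 24.0135.

Step 5 — scale by n: T² = 5 · 24.0135 = 120.0676.

T² ≈ 120.0676


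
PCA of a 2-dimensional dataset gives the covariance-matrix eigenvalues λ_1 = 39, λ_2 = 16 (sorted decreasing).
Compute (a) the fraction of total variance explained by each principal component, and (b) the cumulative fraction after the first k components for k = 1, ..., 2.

Step 1 — total variance = trace(Sigma) = Σ λ_i = 39 + 16 = 55.

Step 2 — fraction explained by component i = λ_i / Σ λ:
  PC1: 39/55 = 0.7091
  PC2: 16/55 = 0.2909

Step 3 — cumulative fraction after k components = (λ_1 + ... + λ_k) / Σ λ:
  k = 1: 39/55 = 0.7091
  k = 2: (39 + 16)/55 = 55/55 = 1

Summary (fraction, with percent):

explained: PC1 0.7091 (70.91%), PC2 0.2909 (29.09%);  cumulative: 0.7091, 1


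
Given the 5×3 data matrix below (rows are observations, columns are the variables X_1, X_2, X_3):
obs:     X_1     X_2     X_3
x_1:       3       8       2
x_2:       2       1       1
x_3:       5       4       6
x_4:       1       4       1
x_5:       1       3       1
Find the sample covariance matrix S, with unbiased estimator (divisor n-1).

Step 1 — column means:
  mean(X_1) = (3 + 2 + 5 + 1 + 1) / 5 = 12/5 = 2.4
  mean(X_2) = (8 + 1 + 4 + 4 + 3) / 5 = 20/5 = 4
  mean(X_3) = (2 + 1 + 6 + 1 + 1) / 5 = 11/5 = 2.2

Step 2 — sample covariance S[i,j] = (1/(n-1)) · Σ_k (x_{k,i} - mean_i) · (x_{k,j} - mean_j), with n-1 = 4.
  S[X_1,X_1] = ((0.6)·(0.6) + (-0.4)·(-0.4) + (2.6)·(2.6) + (-1.4)·(-1.4) + (-1.4)·(-1.4)) / 4 = 11.2/4 = 2.8
  S[X_1,X_2] = ((0.6)·(4) + (-0.4)·(-3) + (2.6)·(0) + (-1.4)·(0) + (-1.4)·(-1)) / 4 = 5/4 = 1.25
  S[X_1,X_3] = ((0.6)·(-0.2) + (-0.4)·(-1.2) + (2.6)·(3.8) + (-1.4)·(-1.2) + (-1.4)·(-1.2)) / 4 = 13.6/4 = 3.4
  S[X_2,X_2] = ((4)·(4) + (-3)·(-3) + (0)·(0) + (0)·(0) + (-1)·(-1)) / 4 = 26/4 = 6.5
  S[X_2,X_3] = ((4)·(-0.2) + (-3)·(-1.2) + (0)·(3.8) + (0)·(-1.2) + (-1)·(-1.2)) / 4 = 4/4 = 1
  S[X_3,X_3] = ((-0.2)·(-0.2) + (-1.2)·(-1.2) + (3.8)·(3.8) + (-1.2)·(-1.2) + (-1.2)·(-1.2)) / 4 = 18.8/4 = 4.7

S is symmetric (S[j,i] = S[i,j]). Assembling:

S = [[2.8, 1.25, 3.4],
 [1.25, 6.5, 1],
 [3.4, 1, 4.7]]


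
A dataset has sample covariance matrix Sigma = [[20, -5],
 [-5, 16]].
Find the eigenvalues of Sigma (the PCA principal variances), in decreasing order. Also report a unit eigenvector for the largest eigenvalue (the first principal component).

Step 1 — characteristic polynomial of 2×2 Sigma:
  det(Sigma - λI) = λ² - trace · λ + det = 0.
  trace = 20 + 16 = 36, det = 20·16 - (-5)² = 295.
Step 2 — discriminant:
  Δ = trace² - 4·det = 1296 - 1180 = 116.
Step 3 — eigenvalues:
  λ = (trace ± √Δ)/2 = (36 ± 10.7703)/2,
  λ_1 = 23.3852,  λ_2 = 12.6148.

Step 4 — unit eigenvector for λ_1: solve (Sigma - λ_1 I)v = 0. First row:
  (20 - 23.3852)·v_x + (-5)·v_y = 0, i.e. (-3.3852)·v_x + (-5)·v_y = 0,
  so v ∝ (b, λ_1 - a) = (-5, 3.3852); multiply by -1 so the first entry is positive: u = (5, -3.3852).
  ||u|| = √((5)² + (-3.3852)²) = √(36.4593) ≈ 6.0382,
  v_1 = u/||u|| ≈ (0.8281, -0.5606) (||v_1|| = 1).

λ_1 = 23.3852,  λ_2 = 12.6148;  v_1 ≈ (0.8281, -0.5606)


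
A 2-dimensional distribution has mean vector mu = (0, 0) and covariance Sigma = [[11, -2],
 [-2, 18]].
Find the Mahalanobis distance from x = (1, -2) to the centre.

Step 1 — centre the observation: (x - mu) = (1, -2).

Step 2 — invert Sigma. det(Sigma) = 11·18 - (-2)² = 194.
  Sigma^{-1} = (1/det) · [[d, -b], [-b, a]] = [[0.0928, 0.0103],
 [0.0103, 0.0567]].

Step 3 — form the quadratic (x - mu)^T · Sigma^{-1} · (x - mu):
  Sigma^{-1} · (x - mu) = (0.0722, -0.1031).
  (x - mu)^T · [Sigma^{-1} · (x - mu)] = (1)·(0.0722) + (-2)·(-0.1031) = 0.2784.

Step 4 — take square root: d = √(0.2784) ≈ 0.5276.

d(x, mu) = √(0.2784) ≈ 0.5276


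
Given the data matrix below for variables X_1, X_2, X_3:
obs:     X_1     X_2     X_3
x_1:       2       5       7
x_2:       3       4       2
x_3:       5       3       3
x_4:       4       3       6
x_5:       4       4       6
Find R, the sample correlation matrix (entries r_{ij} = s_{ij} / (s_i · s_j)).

Step 1 — column means:
  mean(X_1) = (2 + 3 + 5 + 4 + 4) / 5 = 18/5 = 3.6
  mean(X_2) = (5 + 4 + 3 + 3 + 4) / 5 = 19/5 = 3.8
  mean(X_3) = (7 + 2 + 3 + 6 + 6) / 5 = 24/5 = 4.8

Step 2 — sample variances and covariances s[i,j] = (1/(n-1)) · Σ_k (x_{k,i} - mean_i) · (x_{k,j} - mean_j), with n-1 = 4:
  s[X_1,X_1] = ((-1.6)·(-1.6) + (-0.6)·(-0.6) + (1.4)·(1.4) + (0.4)·(0.4) + (0.4)·(0.4)) / 4 = 5.2/4 = 1.3
  s[X_1,X_2] = ((-1.6)·(1.2) + (-0.6)·(0.2) + (1.4)·(-0.8) + (0.4)·(-0.8) + (0.4)·(0.2)) / 4 = -3.4/4 = -0.85
  s[X_1,X_3] = ((-1.6)·(2.2) + (-0.6)·(-2.8) + (1.4)·(-1.8) + (0.4)·(1.2) + (0.4)·(1.2)) / 4 = -3.4/4 = -0.85
  s[X_2,X_2] = ((1.2)·(1.2) + (0.2)·(0.2) + (-0.8)·(-0.8) + (-0.8)·(-0.8) + (0.2)·(0.2)) / 4 = 2.8/4 = 0.7
  s[X_2,X_3] = ((1.2)·(2.2) + (0.2)·(-2.8) + (-0.8)·(-1.8) + (-0.8)·(1.2) + (0.2)·(1.2)) / 4 = 2.8/4 = 0.7
  s[X_3,X_3] = ((2.2)·(2.2) + (-2.8)·(-2.8) + (-1.8)·(-1.8) + (1.2)·(1.2) + (1.2)·(1.2)) / 4 = 18.8/4 = 4.7
  Sample standard deviations s_i = √(s[i,i]):
  s(X_1) = √(1.3) = 1.1402
  s(X_2) = √(0.7) = 0.8367
  s(X_3) = √(4.7) = 2.1679

Step 3 — r_{ij} = s_{ij} / (s_i · s_j):
  r[X_1,X_1] = 1 (diagonal).
  r[X_1,X_2] = -0.85 / (1.1402 · 0.8367) = -0.85 / 0.9539 = -0.891
  r[X_1,X_3] = -0.85 / (1.1402 · 2.1679) = -0.85 / 2.4718 = -0.3439
  r[X_2,X_2] = 1 (diagonal).
  r[X_2,X_3] = 0.7 / (0.8367 · 2.1679) = 0.7 / 1.8138 = 0.3859
  r[X_3,X_3] = 1 (diagonal).

R is symmetric with unit diagonal. Assembling:

R = [[1, -0.891, -0.3439],
 [-0.891, 1, 0.3859],
 [-0.3439, 0.3859, 1]]


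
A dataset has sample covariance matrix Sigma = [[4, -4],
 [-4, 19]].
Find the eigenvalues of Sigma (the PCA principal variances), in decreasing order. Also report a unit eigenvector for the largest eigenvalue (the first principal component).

Step 1 — characteristic polynomial of 2×2 Sigma:
  det(Sigma - λI) = λ² - trace · λ + det = 0.
  trace = 4 + 19 = 23, det = 4·19 - (-4)² = 60.
Step 2 — discriminant:
  Δ = trace² - 4·det = 529 - 240 = 289.
Step 3 — eigenvalues:
  λ = (trace ± √Δ)/2 = (23 ± 17)/2,
  λ_1 = 20,  λ_2 = 3.

Step 4 — unit eigenvector for λ_1: solve (Sigma - λ_1 I)v = 0. First row:
  (4 - 20)·v_x + (-4)·v_y = 0, i.e. (-16)·v_x + (-4)·v_y = 0,
  so v ∝ (b, λ_1 - a) = (-4, 16); multiply by -1 so the first entry is positive: u = (4, -16).
  ||u|| = √((4)² + (-16)²) = √(272) ≈ 16.4924,
  v_1 = u/||u|| ≈ (0.2425, -0.9701) (||v_1|| = 1).

λ_1 = 20,  λ_2 = 3;  v_1 ≈ (0.2425, -0.9701)
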